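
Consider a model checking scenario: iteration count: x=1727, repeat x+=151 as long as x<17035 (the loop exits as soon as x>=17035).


Step 1: x goes from 1727 toward 17035 by 151; the body runs while x<17035, so iterations = ceil((bound-start)/step)
Step 2: Distance=15308
Step 3: ceil(15308/151)=102

102


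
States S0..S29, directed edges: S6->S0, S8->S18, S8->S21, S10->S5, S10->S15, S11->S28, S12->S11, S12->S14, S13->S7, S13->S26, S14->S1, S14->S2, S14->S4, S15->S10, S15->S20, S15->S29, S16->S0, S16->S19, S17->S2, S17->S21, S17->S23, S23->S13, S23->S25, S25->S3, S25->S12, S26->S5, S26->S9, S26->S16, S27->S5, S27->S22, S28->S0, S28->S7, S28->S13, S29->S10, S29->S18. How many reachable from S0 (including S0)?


BFS from S0:
  layer 0: {S0}
Reachable set: {S0}
Count = 1

1


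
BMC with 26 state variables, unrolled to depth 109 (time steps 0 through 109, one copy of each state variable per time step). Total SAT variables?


BMC unrolls to depth k, creating one copy of each state var for steps 0..k.
Step count = 109 + 1 = 110 (steps 0 through 109)
Vars per step = 26
Total = 26 * 110 = 2860

2860


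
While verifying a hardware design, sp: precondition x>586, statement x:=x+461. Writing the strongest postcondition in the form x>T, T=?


Formula: sp(P, x:=E) = exists old_x. (x = E[old_x/x]) AND P[old_x/x] (old_x is the value of x before the assignment; eliminate old_x by solving x = E[old_x/x] for old_x)
Step 1: Precondition P: x>586, i.e. old_x > 586
Step 2: Assignment gives x = old_x + 461, so old_x = x - 461
Step 3: Substitute into P: x - 461 > 586
Step 4: Simplify: x > 586+461 = 1047

1047


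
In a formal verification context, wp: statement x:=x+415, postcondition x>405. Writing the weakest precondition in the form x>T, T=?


Formula: wp(x:=E, P) = P[E/x] (substitute E for x in postcondition)
Step 1: Postcondition: x>405
Step 2: Substitute x+415 for x: x+415>405
Step 3: Solve for x: x > 405-415 = -10

-10


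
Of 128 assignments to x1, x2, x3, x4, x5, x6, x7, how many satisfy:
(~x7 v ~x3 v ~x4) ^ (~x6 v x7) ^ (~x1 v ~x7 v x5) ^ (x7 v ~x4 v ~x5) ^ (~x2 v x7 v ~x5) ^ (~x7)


CNF with 6 clauses over 7 vars (128 assignments).
An assignment satisfies CNF iff every clause has >=1 true literal.
Check each row (bits = x1,x2,x3,x4,x5,x6,x7; clause T/F shown):
  row 0 [0000000]: clauses=TTTTTT -> 1
  row 1 [0000001]: clauses=TTTTTF -> 0
  row 2 [0000010]: clauses=TFTTTT -> 0
  row 3 [0000011]: clauses=TTTTTF -> 0
  row 4 [0000100]: clauses=TTTTTT -> 1
  (every remaining row is evaluated the same way; all 128 results are listed next)
Full result column, 8 rows per line (x1,x2,x3,x4 fixed per line; x5,x6,x7 runs 000..111 left to right):
  rows 0-7 [x1,x2,x3,x4=0000]: 10001000  (ones: 2)
  rows 8-15 [x1,x2,x3,x4=0001]: 10000000  (ones: 1)
  rows 16-23 [x1,x2,x3,x4=0010]: 10001000  (ones: 2)
  rows 24-31 [x1,x2,x3,x4=0011]: 10000000  (ones: 1)
  rows 32-39 [x1,x2,x3,x4=0100]: 10000000  (ones: 1)
  rows 40-47 [x1,x2,x3,x4=0101]: 10000000  (ones: 1)
  rows 48-55 [x1,x2,x3,x4=0110]: 10000000  (ones: 1)
  rows 56-63 [x1,x2,x3,x4=0111]: 10000000  (ones: 1)
  rows 64-71 [x1,x2,x3,x4=1000]: 10001000  (ones: 2)
  rows 72-79 [x1,x2,x3,x4=1001]: 10000000  (ones: 1)
  rows 80-87 [x1,x2,x3,x4=1010]: 10001000  (ones: 2)
  rows 88-95 [x1,x2,x3,x4=1011]: 10000000  (ones: 1)
  rows 96-103 [x1,x2,x3,x4=1100]: 10000000  (ones: 1)
  rows 104-111 [x1,x2,x3,x4=1101]: 10000000  (ones: 1)
  rows 112-119 [x1,x2,x3,x4=1110]: 10000000  (ones: 1)
  rows 120-127 [x1,x2,x3,x4=1111]: 10000000  (ones: 1)
Satisfying assignments = 2+1+2+1+1+1+1+1+2+1+2+1+1+1+1+1 = 20

20


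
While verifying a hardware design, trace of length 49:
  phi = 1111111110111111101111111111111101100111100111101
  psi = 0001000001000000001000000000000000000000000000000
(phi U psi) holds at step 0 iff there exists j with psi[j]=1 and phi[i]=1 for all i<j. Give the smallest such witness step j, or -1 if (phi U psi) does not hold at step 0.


(phi U psi) at 0: need smallest j with psi[j]=1 and phi[i]=1 for all i in [0,j).
Scan from step 0:
  step 0: phi=1, psi=0 -> continue
  step 1: phi=1, psi=0 -> continue
  step 2: phi=1, psi=0 -> continue
  step 3: psi=1 and phi held for [0,3) -> witness found
Witness step = 3

3


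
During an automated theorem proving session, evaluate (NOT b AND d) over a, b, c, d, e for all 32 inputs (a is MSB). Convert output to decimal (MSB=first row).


Formula: (NOT b AND d) over a, b, c, d, e (32 rows)
Evaluate each row (bits = a,b,c,d,e, MSB first):
  row 0 [00000]: (NOT 0 AND 0) -> 0
  row 1 [00001]: (NOT 0 AND 0) -> 0
  row 2 [00010]: (NOT 0 AND 1) -> 1
  row 3 [00011]: (NOT 0 AND 1) -> 1
  row 4 [00100]: (NOT 0 AND 0) -> 0
  row 5 [00101]: (NOT 0 AND 0) -> 0
  row 6 [00110]: (NOT 0 AND 1) -> 1
  row 7 [00111]: (NOT 0 AND 1) -> 1
  row 8 [01000]: (NOT 1 AND 0) -> 0
  row 9 [01001]: (NOT 1 AND 0) -> 0
  row 10 [01010]: (NOT 1 AND 1) -> 0
  row 11 [01011]: (NOT 1 AND 1) -> 0
  row 12 [01100]: (NOT 1 AND 0) -> 0
  row 13 [01101]: (NOT 1 AND 0) -> 0
  row 14 [01110]: (NOT 1 AND 1) -> 0
  row 15 [01111]: (NOT 1 AND 1) -> 0
  row 16 [10000]: (NOT 0 AND 0) -> 0
  row 17 [10001]: (NOT 0 AND 0) -> 0
  row 18 [10010]: (NOT 0 AND 1) -> 1
  row 19 [10011]: (NOT 0 AND 1) -> 1
  row 20 [10100]: (NOT 0 AND 0) -> 0
  row 21 [10101]: (NOT 0 AND 0) -> 0
  row 22 [10110]: (NOT 0 AND 1) -> 1
  row 23 [10111]: (NOT 0 AND 1) -> 1
  row 24 [11000]: (NOT 1 AND 0) -> 0
  row 25 [11001]: (NOT 1 AND 0) -> 0
  row 26 [11010]: (NOT 1 AND 1) -> 0
  row 27 [11011]: (NOT 1 AND 1) -> 0
  row 28 [11100]: (NOT 1 AND 0) -> 0
  row 29 [11101]: (NOT 1 AND 0) -> 0
  row 30 [11110]: (NOT 1 AND 1) -> 0
  row 31 [11111]: (NOT 1 AND 1) -> 0
Full result column, 4 rows per line (a,b,c fixed per line; d,e runs 00..11 left to right):
  rows 0-3 [a,b,c=000]: 0011  = hex 3
  rows 4-7 [a,b,c=001]: 0011  = hex 3
  rows 8-11 [a,b,c=010]: 0000  = hex 0
  rows 12-15 [a,b,c=011]: 0000  = hex 0
  rows 16-19 [a,b,c=100]: 0011  = hex 3
  rows 20-23 [a,b,c=101]: 0011  = hex 3
  rows 24-27 [a,b,c=110]: 0000  = hex 0
  rows 28-31 [a,b,c=111]: 0000  = hex 0
Output column (row 0 .. row 31) = 00110011000000000011001100000000
Output column grouped in 4s = 0011 0011 0000 0000 0011 0011 0000 0000 = 0x33003300
Convert to decimal digit by digit (value = value*16 + digit):
  3 -> 3
  3*16 + 3 = 51
  51*16 + 0 = 816
  816*16 + 0 = 13056
  13056*16 + 3 = 208899
  208899*16 + 3 = 3342387
  3342387*16 + 0 = 53478192
  53478192*16 + 0 = 855651072
Decimal = 855651072

855651072


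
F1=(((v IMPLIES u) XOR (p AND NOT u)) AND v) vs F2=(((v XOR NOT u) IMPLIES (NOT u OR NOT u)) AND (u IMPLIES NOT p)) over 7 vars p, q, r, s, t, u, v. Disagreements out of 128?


F1 = (((v IMPLIES u) XOR (p AND NOT u)) AND v)
F2 = (((v XOR NOT u) IMPLIES (NOT u OR NOT u)) AND (u IMPLIES NOT p))
Evaluate both on each of 128 rows (bits = p,q,r,s,t,u,v):
  row 0 [0000000]: F1=0 F2=1 (differ) -> 1
  row 1 [0000001]: F1=0 F2=1 (differ) -> 1
  row 2 [0000010]: F1=0 F2=1 (differ) -> 1
  row 3 [0000011]: F1=1 F2=0 (differ) -> 1
  row 4 [0000100]: F1=0 F2=1 (differ) -> 1
  (every remaining row is evaluated the same way; all 128 results are listed next)
Full result column, 8 rows per line (p,q,r,s fixed per line; t,u,v runs 000..111 left to right):
  rows 0-7 [p,q,r,s=0000]: 11111111  (ones: 8)
  rows 8-15 [p,q,r,s=0001]: 11111111  (ones: 8)
  rows 16-23 [p,q,r,s=0010]: 11111111  (ones: 8)
  rows 24-31 [p,q,r,s=0011]: 11111111  (ones: 8)
  rows 32-39 [p,q,r,s=0100]: 11111111  (ones: 8)
  rows 40-47 [p,q,r,s=0101]: 11111111  (ones: 8)
  rows 48-55 [p,q,r,s=0110]: 11111111  (ones: 8)
  rows 56-63 [p,q,r,s=0111]: 11111111  (ones: 8)
  rows 64-71 [p,q,r,s=1000]: 10011001  (ones: 4)
  rows 72-79 [p,q,r,s=1001]: 10011001  (ones: 4)
  rows 80-87 [p,q,r,s=1010]: 10011001  (ones: 4)
  rows 88-95 [p,q,r,s=1011]: 10011001  (ones: 4)
  rows 96-103 [p,q,r,s=1100]: 10011001  (ones: 4)
  rows 104-111 [p,q,r,s=1101]: 10011001  (ones: 4)
  rows 112-119 [p,q,r,s=1110]: 10011001  (ones: 4)
  rows 120-127 [p,q,r,s=1111]: 10011001  (ones: 4)
Disagreements = 8+8+8+8+8+8+8+8+4+4+4+4+4+4+4+4 = 96

96


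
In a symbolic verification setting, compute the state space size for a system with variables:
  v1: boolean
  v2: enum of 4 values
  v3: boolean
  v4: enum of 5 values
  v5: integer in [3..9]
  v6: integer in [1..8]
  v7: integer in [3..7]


State space = product of domain sizes of all variables.
Domain sizes:
  v1 (boolean): 2
  v2 (enum of 4 values): 4
  v3 (boolean): 2
  v4 (enum of 5 values): 5
  v5 (integer in [3..9]): 7
  v6 (integer in [1..8]): 8
  v7 (integer in [3..7]): 5
Product = 2 * 4 * 2 * 5 * 7 * 8 * 5 = 22400

22400


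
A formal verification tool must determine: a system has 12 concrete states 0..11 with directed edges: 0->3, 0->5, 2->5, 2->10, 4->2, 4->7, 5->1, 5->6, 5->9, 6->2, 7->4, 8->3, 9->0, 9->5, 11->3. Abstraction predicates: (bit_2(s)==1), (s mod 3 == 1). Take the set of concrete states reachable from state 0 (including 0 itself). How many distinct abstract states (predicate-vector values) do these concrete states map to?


BFS from 0:
Concrete reachable: {0, 1, 2, 3, 5, 6, 9, 10}
Abstract via predicates (bit_2(s)==1), (s mod 3 == 1):
  (0,0) <- {0, 2, 3, 9}
  (0,1) <- {1, 10}
  (1,0) <- {5, 6}
Distinct abstract states = 3

3


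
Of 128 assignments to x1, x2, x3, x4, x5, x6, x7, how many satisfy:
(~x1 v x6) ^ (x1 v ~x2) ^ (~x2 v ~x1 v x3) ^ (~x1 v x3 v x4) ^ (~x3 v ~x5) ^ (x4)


CNF with 6 clauses over 7 vars (128 assignments).
An assignment satisfies CNF iff every clause has >=1 true literal.
Check each row (bits = x1,x2,x3,x4,x5,x6,x7; clause T/F shown):
  row 0 [0000000]: clauses=TTTTTF -> 0
  row 1 [0000001]: clauses=TTTTTF -> 0
  row 2 [0000010]: clauses=TTTTTF -> 0
  row 3 [0000011]: clauses=TTTTTF -> 0
  row 4 [0000100]: clauses=TTTTTF -> 0
  (every remaining row is evaluated the same way; all 128 results are listed next)
Full result column, 8 rows per line (x1,x2,x3,x4 fixed per line; x5,x6,x7 runs 000..111 left to right):
  rows 0-7 [x1,x2,x3,x4=0000]: 00000000  (ones: 0)
  rows 8-15 [x1,x2,x3,x4=0001]: 11111111  (ones: 8)
  rows 16-23 [x1,x2,x3,x4=0010]: 00000000  (ones: 0)
  rows 24-31 [x1,x2,x3,x4=0011]: 11110000  (ones: 4)
  rows 32-39 [x1,x2,x3,x4=0100]: 00000000  (ones: 0)
  rows 40-47 [x1,x2,x3,x4=0101]: 00000000  (ones: 0)
  rows 48-55 [x1,x2,x3,x4=0110]: 00000000  (ones: 0)
  rows 56-63 [x1,x2,x3,x4=0111]: 00000000  (ones: 0)
  rows 64-71 [x1,x2,x3,x4=1000]: 00000000  (ones: 0)
  rows 72-79 [x1,x2,x3,x4=1001]: 00110011  (ones: 4)
  rows 80-87 [x1,x2,x3,x4=1010]: 00000000  (ones: 0)
  rows 88-95 [x1,x2,x3,x4=1011]: 00110000  (ones: 2)
  rows 96-103 [x1,x2,x3,x4=1100]: 00000000  (ones: 0)
  rows 104-111 [x1,x2,x3,x4=1101]: 00000000  (ones: 0)
  rows 112-119 [x1,x2,x3,x4=1110]: 00000000  (ones: 0)
  rows 120-127 [x1,x2,x3,x4=1111]: 00110000  (ones: 2)
Satisfying assignments = 0+8+0+4+0+0+0+0+0+4+0+2+0+0+0+2 = 20

20


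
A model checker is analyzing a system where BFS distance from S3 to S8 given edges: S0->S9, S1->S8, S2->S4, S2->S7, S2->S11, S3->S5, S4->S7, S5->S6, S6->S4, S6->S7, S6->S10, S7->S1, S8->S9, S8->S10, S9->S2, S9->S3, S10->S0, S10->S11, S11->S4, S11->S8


BFS layer-by-layer from S3:
  dist 0: {S3}
  dist 1: {S5}
  dist 2: {S6}
  dist 3: {S4, S7, S10}
  dist 4: {S0, S1, S11}
  dist 5: {S8, S9}
  -> S8 reached at distance 5
Shortest path length = 5

5


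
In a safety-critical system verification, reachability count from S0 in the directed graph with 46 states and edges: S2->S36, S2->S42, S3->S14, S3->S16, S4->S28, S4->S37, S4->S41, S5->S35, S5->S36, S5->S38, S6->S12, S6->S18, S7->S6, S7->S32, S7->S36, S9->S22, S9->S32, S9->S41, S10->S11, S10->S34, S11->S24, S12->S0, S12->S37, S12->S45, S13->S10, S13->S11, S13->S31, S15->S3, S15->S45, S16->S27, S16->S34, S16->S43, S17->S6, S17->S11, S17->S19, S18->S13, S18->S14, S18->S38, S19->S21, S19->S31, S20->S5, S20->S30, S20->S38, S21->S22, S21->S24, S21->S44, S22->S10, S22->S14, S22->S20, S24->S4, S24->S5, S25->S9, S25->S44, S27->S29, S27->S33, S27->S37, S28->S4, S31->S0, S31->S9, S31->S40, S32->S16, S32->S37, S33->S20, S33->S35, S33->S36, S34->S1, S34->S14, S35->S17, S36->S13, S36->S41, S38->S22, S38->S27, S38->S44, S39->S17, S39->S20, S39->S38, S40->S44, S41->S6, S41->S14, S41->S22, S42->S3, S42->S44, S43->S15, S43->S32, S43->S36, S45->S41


BFS from S0:
  layer 0: {S0}
Reachable set: {S0}
Count = 1

1


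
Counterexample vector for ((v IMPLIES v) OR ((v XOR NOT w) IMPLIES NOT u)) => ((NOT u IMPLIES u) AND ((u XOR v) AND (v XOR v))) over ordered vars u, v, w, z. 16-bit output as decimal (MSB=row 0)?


F1 = ((v IMPLIES v) OR ((v XOR NOT w) IMPLIES NOT u))
F2 = ((NOT u IMPLIES u) AND ((u XOR v) AND (v XOR v)))
Counterexample to F1=>F2 is where F1=1 and F2=0.
Evaluate each row (bits = u,v,w,z, MSB first):
  row 0 [0000]: F1=1 F2=0 -> F1&~F2 -> 1
  row 1 [0001]: F1=1 F2=0 -> F1&~F2 -> 1
  row 2 [0010]: F1=1 F2=0 -> F1&~F2 -> 1
  row 3 [0011]: F1=1 F2=0 -> F1&~F2 -> 1
  row 4 [0100]: F1=1 F2=0 -> F1&~F2 -> 1
  row 5 [0101]: F1=1 F2=0 -> F1&~F2 -> 1
  row 6 [0110]: F1=1 F2=0 -> F1&~F2 -> 1
  row 7 [0111]: F1=1 F2=0 -> F1&~F2 -> 1
  row 8 [1000]: F1=1 F2=0 -> F1&~F2 -> 1
  row 9 [1001]: F1=1 F2=0 -> F1&~F2 -> 1
  row 10 [1010]: F1=1 F2=0 -> F1&~F2 -> 1
  row 11 [1011]: F1=1 F2=0 -> F1&~F2 -> 1
  row 12 [1100]: F1=1 F2=0 -> F1&~F2 -> 1
  row 13 [1101]: F1=1 F2=0 -> F1&~F2 -> 1
  row 14 [1110]: F1=1 F2=0 -> F1&~F2 -> 1
  row 15 [1111]: F1=1 F2=0 -> F1&~F2 -> 1
Full result column, 4 rows per line (u,v fixed per line; w,z runs 00..11 left to right):
  rows 0-3 [u,v=00]: 1111  = hex F
  rows 4-7 [u,v=01]: 1111  = hex F
  rows 8-11 [u,v=10]: 1111  = hex F
  rows 12-15 [u,v=11]: 1111  = hex F
Counterexample vector (row 0 .. row 15) = 1111111111111111
Output column grouped in 4s = 1111 1111 1111 1111 = 0xFFFF
Convert to decimal digit by digit (value = value*16 + digit):
  F -> 15
  15*16 + 15 (F) = 255
  255*16 + 15 (F) = 4095
  4095*16 + 15 (F) = 65535
Decimal = 65535

65535


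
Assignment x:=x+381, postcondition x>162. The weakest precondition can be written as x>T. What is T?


Formula: wp(x:=E, P) = P[E/x] (substitute E for x in postcondition)
Step 1: Postcondition: x>162
Step 2: Substitute x+381 for x: x+381>162
Step 3: Solve for x: x > 162-381 = -219

-219


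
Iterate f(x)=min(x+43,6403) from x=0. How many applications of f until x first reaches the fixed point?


Step 1: x=0, cap=6403, increment=43
Step 2: x grows by 43 each step until capped at 6403; fixed point is x=6403
Step 3: iterations = ceil(6403/43) = 149

149


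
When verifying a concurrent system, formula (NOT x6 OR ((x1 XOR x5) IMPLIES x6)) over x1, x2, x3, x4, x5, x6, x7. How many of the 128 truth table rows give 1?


Formula: (NOT x6 OR ((x1 XOR x5) IMPLIES x6)) over 7 vars (128 rows)
Evaluate each row (x1, x2, x3, x4, x5, x6, x7 as bits, MSB first):
  row 0 [0000000]: (NOT 0 OR ((0 XOR 0) IMPLIES 0)) -> 1
  row 1 [0000001]: (NOT 0 OR ((0 XOR 0) IMPLIES 0)) -> 1
  row 2 [0000010]: (NOT 1 OR ((0 XOR 0) IMPLIES 1)) -> 1
  row 3 [0000011]: (NOT 1 OR ((0 XOR 0) IMPLIES 1)) -> 1
  row 4 [0000100]: (NOT 0 OR ((0 XOR 1) IMPLIES 0)) -> 1
  (every remaining row is evaluated the same way; all 128 results are listed next)
Full result column, 8 rows per line (x1,x2,x3,x4 fixed per line; x5,x6,x7 runs 000..111 left to right):
  rows 0-7 [x1,x2,x3,x4=0000]: 11111111  (ones: 8)
  rows 8-15 [x1,x2,x3,x4=0001]: 11111111  (ones: 8)
  rows 16-23 [x1,x2,x3,x4=0010]: 11111111  (ones: 8)
  rows 24-31 [x1,x2,x3,x4=0011]: 11111111  (ones: 8)
  rows 32-39 [x1,x2,x3,x4=0100]: 11111111  (ones: 8)
  rows 40-47 [x1,x2,x3,x4=0101]: 11111111  (ones: 8)
  rows 48-55 [x1,x2,x3,x4=0110]: 11111111  (ones: 8)
  rows 56-63 [x1,x2,x3,x4=0111]: 11111111  (ones: 8)
  rows 64-71 [x1,x2,x3,x4=1000]: 11111111  (ones: 8)
  rows 72-79 [x1,x2,x3,x4=1001]: 11111111  (ones: 8)
  rows 80-87 [x1,x2,x3,x4=1010]: 11111111  (ones: 8)
  rows 88-95 [x1,x2,x3,x4=1011]: 11111111  (ones: 8)
  rows 96-103 [x1,x2,x3,x4=1100]: 11111111  (ones: 8)
  rows 104-111 [x1,x2,x3,x4=1101]: 11111111  (ones: 8)
  rows 112-119 [x1,x2,x3,x4=1110]: 11111111  (ones: 8)
  rows 120-127 [x1,x2,x3,x4=1111]: 11111111  (ones: 8)
Count of 1-rows = 8+8+8+8+8+8+8+8+8+8+8+8+8+8+8+8 = 128

128


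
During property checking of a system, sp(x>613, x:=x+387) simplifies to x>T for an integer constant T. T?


Formula: sp(P, x:=E) = exists old_x. (x = E[old_x/x]) AND P[old_x/x] (old_x is the value of x before the assignment; eliminate old_x by solving x = E[old_x/x] for old_x)
Step 1: Precondition P: x>613, i.e. old_x > 613
Step 2: Assignment gives x = old_x + 387, so old_x = x - 387
Step 3: Substitute into P: x - 387 > 613
Step 4: Simplify: x > 613+387 = 1000

1000


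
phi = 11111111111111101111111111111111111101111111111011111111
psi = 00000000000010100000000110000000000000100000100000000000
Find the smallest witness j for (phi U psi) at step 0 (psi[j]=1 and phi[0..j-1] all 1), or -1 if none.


(phi U psi) at 0: need smallest j with psi[j]=1 and phi[i]=1 for all i in [0,j).
Scan from step 0:
  step 0: phi=1, psi=0 -> continue
  step 1: phi=1, psi=0 -> continue
  step 2: phi=1, psi=0 -> continue
  step 3: phi=1, psi=0 -> continue
  step 12: psi=1 and phi held for [0,12) -> witness found
Witness step = 12

12


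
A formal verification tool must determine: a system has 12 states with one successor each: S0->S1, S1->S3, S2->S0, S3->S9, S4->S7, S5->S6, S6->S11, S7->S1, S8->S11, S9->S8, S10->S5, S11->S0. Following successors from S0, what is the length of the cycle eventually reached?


Trace from S0 until a state repeats:
  S0 -> S1 -> S3 -> S9 -> S8 -> S11 -> S0
S0 first seen at step 0, revisited at step 6.
Cycle length = 6 - 0 = 6

6


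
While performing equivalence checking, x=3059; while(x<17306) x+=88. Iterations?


Step 1: x goes from 3059 toward 17306 by 88; the body runs while x<17306, so iterations = ceil((bound-start)/step)
Step 2: Distance=14247
Step 3: ceil(14247/88)=162

162


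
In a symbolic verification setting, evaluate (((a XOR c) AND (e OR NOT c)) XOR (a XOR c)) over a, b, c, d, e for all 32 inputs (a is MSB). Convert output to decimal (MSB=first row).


Formula: (((a XOR c) AND (e OR NOT c)) XOR (a XOR c)) over a, b, c, d, e (32 rows)
Evaluate each row (bits = a,b,c,d,e, MSB first):
  row 0 [00000]: (((0 XOR 0) AND (0 OR NOT 0)) XOR (0 XOR 0)) -> 0
  row 1 [00001]: (((0 XOR 0) AND (1 OR NOT 0)) XOR (0 XOR 0)) -> 0
  row 2 [00010]: (((0 XOR 0) AND (0 OR NOT 0)) XOR (0 XOR 0)) -> 0
  row 3 [00011]: (((0 XOR 0) AND (1 OR NOT 0)) XOR (0 XOR 0)) -> 0
  row 4 [00100]: (((0 XOR 1) AND (0 OR NOT 1)) XOR (0 XOR 1)) -> 1
  row 5 [00101]: (((0 XOR 1) AND (1 OR NOT 1)) XOR (0 XOR 1)) -> 0
  row 6 [00110]: (((0 XOR 1) AND (0 OR NOT 1)) XOR (0 XOR 1)) -> 1
  row 7 [00111]: (((0 XOR 1) AND (1 OR NOT 1)) XOR (0 XOR 1)) -> 0
  row 8 [01000]: (((0 XOR 0) AND (0 OR NOT 0)) XOR (0 XOR 0)) -> 0
  row 9 [01001]: (((0 XOR 0) AND (1 OR NOT 0)) XOR (0 XOR 0)) -> 0
  row 10 [01010]: (((0 XOR 0) AND (0 OR NOT 0)) XOR (0 XOR 0)) -> 0
  row 11 [01011]: (((0 XOR 0) AND (1 OR NOT 0)) XOR (0 XOR 0)) -> 0
  row 12 [01100]: (((0 XOR 1) AND (0 OR NOT 1)) XOR (0 XOR 1)) -> 1
  row 13 [01101]: (((0 XOR 1) AND (1 OR NOT 1)) XOR (0 XOR 1)) -> 0
  row 14 [01110]: (((0 XOR 1) AND (0 OR NOT 1)) XOR (0 XOR 1)) -> 1
  row 15 [01111]: (((0 XOR 1) AND (1 OR NOT 1)) XOR (0 XOR 1)) -> 0
  row 16 [10000]: (((1 XOR 0) AND (0 OR NOT 0)) XOR (1 XOR 0)) -> 0
  row 17 [10001]: (((1 XOR 0) AND (1 OR NOT 0)) XOR (1 XOR 0)) -> 0
  row 18 [10010]: (((1 XOR 0) AND (0 OR NOT 0)) XOR (1 XOR 0)) -> 0
  row 19 [10011]: (((1 XOR 0) AND (1 OR NOT 0)) XOR (1 XOR 0)) -> 0
  row 20 [10100]: (((1 XOR 1) AND (0 OR NOT 1)) XOR (1 XOR 1)) -> 0
  row 21 [10101]: (((1 XOR 1) AND (1 OR NOT 1)) XOR (1 XOR 1)) -> 0
  row 22 [10110]: (((1 XOR 1) AND (0 OR NOT 1)) XOR (1 XOR 1)) -> 0
  row 23 [10111]: (((1 XOR 1) AND (1 OR NOT 1)) XOR (1 XOR 1)) -> 0
  row 24 [11000]: (((1 XOR 0) AND (0 OR NOT 0)) XOR (1 XOR 0)) -> 0
  row 25 [11001]: (((1 XOR 0) AND (1 OR NOT 0)) XOR (1 XOR 0)) -> 0
  row 26 [11010]: (((1 XOR 0) AND (0 OR NOT 0)) XOR (1 XOR 0)) -> 0
  row 27 [11011]: (((1 XOR 0) AND (1 OR NOT 0)) XOR (1 XOR 0)) -> 0
  row 28 [11100]: (((1 XOR 1) AND (0 OR NOT 1)) XOR (1 XOR 1)) -> 0
  row 29 [11101]: (((1 XOR 1) AND (1 OR NOT 1)) XOR (1 XOR 1)) -> 0
  row 30 [11110]: (((1 XOR 1) AND (0 OR NOT 1)) XOR (1 XOR 1)) -> 0
  row 31 [11111]: (((1 XOR 1) AND (1 OR NOT 1)) XOR (1 XOR 1)) -> 0
Full result column, 4 rows per line (a,b,c fixed per line; d,e runs 00..11 left to right):
  rows 0-3 [a,b,c=000]: 0000  = hex 0
  rows 4-7 [a,b,c=001]: 1010  = hex A
  rows 8-11 [a,b,c=010]: 0000  = hex 0
  rows 12-15 [a,b,c=011]: 1010  = hex A
  rows 16-19 [a,b,c=100]: 0000  = hex 0
  rows 20-23 [a,b,c=101]: 0000  = hex 0
  rows 24-27 [a,b,c=110]: 0000  = hex 0
  rows 28-31 [a,b,c=111]: 0000  = hex 0
Output column (row 0 .. row 31) = 00001010000010100000000000000000
Output column grouped in 4s = 0000 1010 0000 1010 0000 0000 0000 0000 = 0x0A0A0000
Convert to decimal digit by digit (value = value*16 + digit):
  0 -> 0
  0*16 + 10 (A) = 10
  10*16 + 0 = 160
  160*16 + 10 (A) = 2570
  2570*16 + 0 = 41120
  41120*16 + 0 = 657920
  657920*16 + 0 = 10526720
  10526720*16 + 0 = 168427520
Decimal = 168427520

168427520


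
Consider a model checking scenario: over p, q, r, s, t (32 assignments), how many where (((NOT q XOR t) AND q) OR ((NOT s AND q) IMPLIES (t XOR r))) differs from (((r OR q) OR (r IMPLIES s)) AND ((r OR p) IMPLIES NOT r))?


F1 = (((NOT q XOR t) AND q) OR ((NOT s AND q) IMPLIES (t XOR r)))
F2 = (((r OR q) OR (r IMPLIES s)) AND ((r OR p) IMPLIES NOT r))
Evaluate both on each of 32 rows (bits = p,q,r,s,t):
  row 0 [00000]: F1=1 F2=1 -> 0
  row 1 [00001]: F1=1 F2=1 -> 0
  row 2 [00010]: F1=1 F2=1 -> 0
  row 3 [00011]: F1=1 F2=1 -> 0
  row 4 [00100]: F1=1 F2=0 (differ) -> 1
  row 5 [00101]: F1=1 F2=0 (differ) -> 1
  row 6 [00110]: F1=1 F2=0 (differ) -> 1
  row 7 [00111]: F1=1 F2=0 (differ) -> 1
  row 8 [01000]: F1=0 F2=1 (differ) -> 1
  row 9 [01001]: F1=1 F2=1 -> 0
  row 10 [01010]: F1=1 F2=1 -> 0
  row 11 [01011]: F1=1 F2=1 -> 0
  row 12 [01100]: F1=1 F2=0 (differ) -> 1
  row 13 [01101]: F1=1 F2=0 (differ) -> 1
  row 14 [01110]: F1=1 F2=0 (differ) -> 1
  row 15 [01111]: F1=1 F2=0 (differ) -> 1
  row 16 [10000]: F1=1 F2=1 -> 0
  row 17 [10001]: F1=1 F2=1 -> 0
  row 18 [10010]: F1=1 F2=1 -> 0
  row 19 [10011]: F1=1 F2=1 -> 0
  row 20 [10100]: F1=1 F2=0 (differ) -> 1
  row 21 [10101]: F1=1 F2=0 (differ) -> 1
  row 22 [10110]: F1=1 F2=0 (differ) -> 1
  row 23 [10111]: F1=1 F2=0 (differ) -> 1
  row 24 [11000]: F1=0 F2=1 (differ) -> 1
  row 25 [11001]: F1=1 F2=1 -> 0
  row 26 [11010]: F1=1 F2=1 -> 0
  row 27 [11011]: F1=1 F2=1 -> 0
  row 28 [11100]: F1=1 F2=0 (differ) -> 1
  row 29 [11101]: F1=1 F2=0 (differ) -> 1
  row 30 [11110]: F1=1 F2=0 (differ) -> 1
  row 31 [11111]: F1=1 F2=0 (differ) -> 1
Full result column, 8 rows per line (p,q fixed per line; r,s,t runs 000..111 left to right):
  rows 0-7 [p,q=00]: 00001111  (ones: 4)
  rows 8-15 [p,q=01]: 10001111  (ones: 5)
  rows 16-23 [p,q=10]: 00001111  (ones: 4)
  rows 24-31 [p,q=11]: 10001111  (ones: 5)
Disagreements = 4+5+4+5 = 18

18


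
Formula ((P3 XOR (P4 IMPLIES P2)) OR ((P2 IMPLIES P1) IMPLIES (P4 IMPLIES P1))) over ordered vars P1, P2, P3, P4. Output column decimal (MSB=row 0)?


Formula: ((P3 XOR (P4 IMPLIES P2)) OR ((P2 IMPLIES P1) IMPLIES (P4 IMPLIES P1))) over P1, P2, P3, P4 (16 rows)
Evaluate each row (bits = P1,P2,P3,P4, MSB first):
  row 0 [0000]: ((0 XOR (0 IMPLIES 0)) OR ((0 IMPLIES 0) IMPLIES (0 IMPLIES 0))) -> 1
  row 1 [0001]: ((0 XOR (1 IMPLIES 0)) OR ((0 IMPLIES 0) IMPLIES (1 IMPLIES 0))) -> 0
  row 2 [0010]: ((1 XOR (0 IMPLIES 0)) OR ((0 IMPLIES 0) IMPLIES (0 IMPLIES 0))) -> 1
  row 3 [0011]: ((1 XOR (1 IMPLIES 0)) OR ((0 IMPLIES 0) IMPLIES (1 IMPLIES 0))) -> 1
  row 4 [0100]: ((0 XOR (0 IMPLIES 1)) OR ((1 IMPLIES 0) IMPLIES (0 IMPLIES 0))) -> 1
  row 5 [0101]: ((0 XOR (1 IMPLIES 1)) OR ((1 IMPLIES 0) IMPLIES (1 IMPLIES 0))) -> 1
  row 6 [0110]: ((1 XOR (0 IMPLIES 1)) OR ((1 IMPLIES 0) IMPLIES (0 IMPLIES 0))) -> 1
  row 7 [0111]: ((1 XOR (1 IMPLIES 1)) OR ((1 IMPLIES 0) IMPLIES (1 IMPLIES 0))) -> 1
  row 8 [1000]: ((0 XOR (0 IMPLIES 0)) OR ((0 IMPLIES 1) IMPLIES (0 IMPLIES 1))) -> 1
  row 9 [1001]: ((0 XOR (1 IMPLIES 0)) OR ((0 IMPLIES 1) IMPLIES (1 IMPLIES 1))) -> 1
  row 10 [1010]: ((1 XOR (0 IMPLIES 0)) OR ((0 IMPLIES 1) IMPLIES (0 IMPLIES 1))) -> 1
  row 11 [1011]: ((1 XOR (1 IMPLIES 0)) OR ((0 IMPLIES 1) IMPLIES (1 IMPLIES 1))) -> 1
  row 12 [1100]: ((0 XOR (0 IMPLIES 1)) OR ((1 IMPLIES 1) IMPLIES (0 IMPLIES 1))) -> 1
  row 13 [1101]: ((0 XOR (1 IMPLIES 1)) OR ((1 IMPLIES 1) IMPLIES (1 IMPLIES 1))) -> 1
  row 14 [1110]: ((1 XOR (0 IMPLIES 1)) OR ((1 IMPLIES 1) IMPLIES (0 IMPLIES 1))) -> 1
  row 15 [1111]: ((1 XOR (1 IMPLIES 1)) OR ((1 IMPLIES 1) IMPLIES (1 IMPLIES 1))) -> 1
Full result column, 4 rows per line (P1,P2 fixed per line; P3,P4 runs 00..11 left to right):
  rows 0-3 [P1,P2=00]: 1011  = hex B
  rows 4-7 [P1,P2=01]: 1111  = hex F
  rows 8-11 [P1,P2=10]: 1111  = hex F
  rows 12-15 [P1,P2=11]: 1111  = hex F
Output column (row 0 .. row 15) = 1011111111111111
Output column grouped in 4s = 1011 1111 1111 1111 = 0xBFFF
Convert to decimal digit by digit (value = value*16 + digit):
  B -> 11
  11*16 + 15 (F) = 191
  191*16 + 15 (F) = 3071
  3071*16 + 15 (F) = 49151
Decimal = 49151

49151


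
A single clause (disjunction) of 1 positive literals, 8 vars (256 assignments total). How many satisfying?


Step 1: Total=2^8=256
Step 2: Unsat when all 1 false: 2^7=128
Step 3: Sat=256-128=128

128


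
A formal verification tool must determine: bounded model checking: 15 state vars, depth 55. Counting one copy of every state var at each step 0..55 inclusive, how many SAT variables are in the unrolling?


BMC unrolls to depth k, creating one copy of each state var for steps 0..k.
Step count = 55 + 1 = 56 (steps 0 through 55)
Vars per step = 15
Total = 15 * 56 = 840

840


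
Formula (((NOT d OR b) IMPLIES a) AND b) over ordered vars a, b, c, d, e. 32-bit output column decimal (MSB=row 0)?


Formula: (((NOT d OR b) IMPLIES a) AND b) over a, b, c, d, e (32 rows)
Evaluate each row (bits = a,b,c,d,e, MSB first):
  row 0 [00000]: (((NOT 0 OR 0) IMPLIES 0) AND 0) -> 0
  row 1 [00001]: (((NOT 0 OR 0) IMPLIES 0) AND 0) -> 0
  row 2 [00010]: (((NOT 1 OR 0) IMPLIES 0) AND 0) -> 0
  row 3 [00011]: (((NOT 1 OR 0) IMPLIES 0) AND 0) -> 0
  row 4 [00100]: (((NOT 0 OR 0) IMPLIES 0) AND 0) -> 0
  row 5 [00101]: (((NOT 0 OR 0) IMPLIES 0) AND 0) -> 0
  row 6 [00110]: (((NOT 1 OR 0) IMPLIES 0) AND 0) -> 0
  row 7 [00111]: (((NOT 1 OR 0) IMPLIES 0) AND 0) -> 0
  row 8 [01000]: (((NOT 0 OR 1) IMPLIES 0) AND 1) -> 0
  row 9 [01001]: (((NOT 0 OR 1) IMPLIES 0) AND 1) -> 0
  row 10 [01010]: (((NOT 1 OR 1) IMPLIES 0) AND 1) -> 0
  row 11 [01011]: (((NOT 1 OR 1) IMPLIES 0) AND 1) -> 0
  row 12 [01100]: (((NOT 0 OR 1) IMPLIES 0) AND 1) -> 0
  row 13 [01101]: (((NOT 0 OR 1) IMPLIES 0) AND 1) -> 0
  row 14 [01110]: (((NOT 1 OR 1) IMPLIES 0) AND 1) -> 0
  row 15 [01111]: (((NOT 1 OR 1) IMPLIES 0) AND 1) -> 0
  row 16 [10000]: (((NOT 0 OR 0) IMPLIES 1) AND 0) -> 0
  row 17 [10001]: (((NOT 0 OR 0) IMPLIES 1) AND 0) -> 0
  row 18 [10010]: (((NOT 1 OR 0) IMPLIES 1) AND 0) -> 0
  row 19 [10011]: (((NOT 1 OR 0) IMPLIES 1) AND 0) -> 0
  row 20 [10100]: (((NOT 0 OR 0) IMPLIES 1) AND 0) -> 0
  row 21 [10101]: (((NOT 0 OR 0) IMPLIES 1) AND 0) -> 0
  row 22 [10110]: (((NOT 1 OR 0) IMPLIES 1) AND 0) -> 0
  row 23 [10111]: (((NOT 1 OR 0) IMPLIES 1) AND 0) -> 0
  row 24 [11000]: (((NOT 0 OR 1) IMPLIES 1) AND 1) -> 1
  row 25 [11001]: (((NOT 0 OR 1) IMPLIES 1) AND 1) -> 1
  row 26 [11010]: (((NOT 1 OR 1) IMPLIES 1) AND 1) -> 1
  row 27 [11011]: (((NOT 1 OR 1) IMPLIES 1) AND 1) -> 1
  row 28 [11100]: (((NOT 0 OR 1) IMPLIES 1) AND 1) -> 1
  row 29 [11101]: (((NOT 0 OR 1) IMPLIES 1) AND 1) -> 1
  row 30 [11110]: (((NOT 1 OR 1) IMPLIES 1) AND 1) -> 1
  row 31 [11111]: (((NOT 1 OR 1) IMPLIES 1) AND 1) -> 1
Full result column, 4 rows per line (a,b,c fixed per line; d,e runs 00..11 left to right):
  rows 0-3 [a,b,c=000]: 0000  = hex 0
  rows 4-7 [a,b,c=001]: 0000  = hex 0
  rows 8-11 [a,b,c=010]: 0000  = hex 0
  rows 12-15 [a,b,c=011]: 0000  = hex 0
  rows 16-19 [a,b,c=100]: 0000  = hex 0
  rows 20-23 [a,b,c=101]: 0000  = hex 0
  rows 24-27 [a,b,c=110]: 1111  = hex F
  rows 28-31 [a,b,c=111]: 1111  = hex F
Output column (row 0 .. row 31) = 00000000000000000000000011111111
Output column grouped in 4s = 0000 0000 0000 0000 0000 0000 1111 1111 = 0x000000FF
Convert to decimal digit by digit (value = value*16 + digit):
  0 -> 0
  0*16 + 0 = 0
  0*16 + 0 = 0
  0*16 + 0 = 0
  0*16 + 0 = 0
  0*16 + 0 = 0
  0*16 + 15 (F) = 15
  15*16 + 15 (F) = 255
Decimal = 255

255


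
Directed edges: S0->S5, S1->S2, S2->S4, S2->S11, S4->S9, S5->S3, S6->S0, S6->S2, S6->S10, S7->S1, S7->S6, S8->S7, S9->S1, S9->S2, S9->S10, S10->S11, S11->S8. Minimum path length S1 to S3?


BFS layer-by-layer from S1:
  dist 0: {S1}
  dist 1: {S2}
  dist 2: {S4, S11}
  dist 3: {S8, S9}
  dist 4: {S7, S10}
  dist 5: {S6}
  dist 6: {S0}
  dist 7: {S5}
  dist 8: {S3}
  -> S3 reached at distance 8
Shortest path length = 8

8


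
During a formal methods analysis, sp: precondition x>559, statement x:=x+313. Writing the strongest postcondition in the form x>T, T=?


Formula: sp(P, x:=E) = exists old_x. (x = E[old_x/x]) AND P[old_x/x] (old_x is the value of x before the assignment; eliminate old_x by solving x = E[old_x/x] for old_x)
Step 1: Precondition P: x>559, i.e. old_x > 559
Step 2: Assignment gives x = old_x + 313, so old_x = x - 313
Step 3: Substitute into P: x - 313 > 559
Step 4: Simplify: x > 559+313 = 872

872


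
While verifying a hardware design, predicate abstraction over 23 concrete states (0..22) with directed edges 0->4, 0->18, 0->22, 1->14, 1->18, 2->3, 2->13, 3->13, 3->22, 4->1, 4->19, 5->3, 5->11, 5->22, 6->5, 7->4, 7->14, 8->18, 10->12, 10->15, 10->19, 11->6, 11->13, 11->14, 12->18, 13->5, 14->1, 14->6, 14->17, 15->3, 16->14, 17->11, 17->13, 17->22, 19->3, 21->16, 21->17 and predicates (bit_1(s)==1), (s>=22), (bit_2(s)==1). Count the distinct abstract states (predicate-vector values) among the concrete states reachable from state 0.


BFS from 0:
Concrete reachable: {0, 1, 3, 4, 5, 6, 11, 13, 14, 17, 18, 19, 22}
Abstract via predicates (bit_1(s)==1), (s>=22), (bit_2(s)==1):
  (0,0,0) <- {0, 1, 17}
  (0,0,1) <- {4, 5, 13}
  (1,0,0) <- {3, 11, 18, 19}
  (1,0,1) <- {6, 14}
  (1,1,1) <- {22}
Distinct abstract states = 5

5


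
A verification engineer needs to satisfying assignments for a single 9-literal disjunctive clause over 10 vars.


Step 1: Total=2^10=1024
Step 2: Unsat when all 9 false: 2^1=2
Step 3: Sat=1024-2=1022

1022


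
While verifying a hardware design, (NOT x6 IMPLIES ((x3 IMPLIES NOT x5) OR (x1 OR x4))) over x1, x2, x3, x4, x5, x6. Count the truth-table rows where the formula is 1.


Formula: (NOT x6 IMPLIES ((x3 IMPLIES NOT x5) OR (x1 OR x4))) over 6 vars (64 rows)
Evaluate each row (x1, x2, x3, x4, x5, x6 as bits, MSB first):
  row 0 [000000]: (NOT 0 IMPLIES ((0 IMPLIES NOT 0) OR (0 OR 0))) -> 1
  row 1 [000001]: (NOT 1 IMPLIES ((0 IMPLIES NOT 0) OR (0 OR 0))) -> 1
  row 2 [000010]: (NOT 0 IMPLIES ((0 IMPLIES NOT 1) OR (0 OR 0))) -> 1
  row 3 [000011]: (NOT 1 IMPLIES ((0 IMPLIES NOT 1) OR (0 OR 0))) -> 1
  row 4 [000100]: (NOT 0 IMPLIES ((0 IMPLIES NOT 0) OR (0 OR 1))) -> 1
  (every remaining row is evaluated the same way; all 64 results are listed next)
Full result column, 8 rows per line (x1,x2,x3 fixed per line; x4,x5,x6 runs 000..111 left to right):
  rows 0-7 [x1,x2,x3=000]: 11111111  (ones: 8)
  rows 8-15 [x1,x2,x3=001]: 11011111  (ones: 7)
  rows 16-23 [x1,x2,x3=010]: 11111111  (ones: 8)
  rows 24-31 [x1,x2,x3=011]: 11011111  (ones: 7)
  rows 32-39 [x1,x2,x3=100]: 11111111  (ones: 8)
  rows 40-47 [x1,x2,x3=101]: 11111111  (ones: 8)
  rows 48-55 [x1,x2,x3=110]: 11111111  (ones: 8)
  rows 56-63 [x1,x2,x3=111]: 11111111  (ones: 8)
Count of 1-rows = 8+7+8+7+8+8+8+8 = 62

62


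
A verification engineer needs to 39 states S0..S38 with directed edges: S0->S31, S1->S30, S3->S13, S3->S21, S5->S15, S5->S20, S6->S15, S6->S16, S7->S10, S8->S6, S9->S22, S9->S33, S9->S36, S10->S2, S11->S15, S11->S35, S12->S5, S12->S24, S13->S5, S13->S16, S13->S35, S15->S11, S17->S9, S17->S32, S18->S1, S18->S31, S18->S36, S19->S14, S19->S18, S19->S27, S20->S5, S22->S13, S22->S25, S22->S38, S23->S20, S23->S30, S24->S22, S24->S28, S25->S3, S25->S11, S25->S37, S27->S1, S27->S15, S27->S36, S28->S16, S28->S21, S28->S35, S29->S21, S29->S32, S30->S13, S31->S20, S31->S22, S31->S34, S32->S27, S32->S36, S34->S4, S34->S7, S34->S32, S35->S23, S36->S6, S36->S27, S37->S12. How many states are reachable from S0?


BFS from S0:
  layer 0: {S0}
  layer 1: {S31}
  layer 2: {S20, S22, S34}
  layer 3: {S4, S5, S7, S13, S25, S32, S38}
  layer 4: {S3, S10, S11, S15, S16, S27, S35, S36, S37}
  layer 5: {S1, S2, S6, S12, S21, S23}
  layer 6: {S24, S30}
  layer 7: {S28}
Reachable set: {S0, S1, S2, S3, S4, S5, S6, S7, S10, S11, S12, S13, S15, S16, S20, S21, S22, S23, S24, S25, S27, S28, S30, S31, S32, S34, S35, S36, S37, S38}
Count = 30

30


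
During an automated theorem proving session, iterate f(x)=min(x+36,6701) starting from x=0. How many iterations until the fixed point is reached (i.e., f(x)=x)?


Step 1: x=0, cap=6701, increment=36
Step 2: x grows by 36 each step until capped at 6701; fixed point is x=6701
Step 3: iterations = ceil(6701/36) = 187

187


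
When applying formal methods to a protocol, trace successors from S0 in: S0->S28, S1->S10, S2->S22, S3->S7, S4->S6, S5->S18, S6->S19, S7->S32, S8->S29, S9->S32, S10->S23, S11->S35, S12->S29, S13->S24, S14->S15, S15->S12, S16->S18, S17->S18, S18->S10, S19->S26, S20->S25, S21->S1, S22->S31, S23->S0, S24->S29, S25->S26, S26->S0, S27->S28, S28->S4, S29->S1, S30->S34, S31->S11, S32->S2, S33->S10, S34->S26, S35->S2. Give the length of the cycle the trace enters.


Trace from S0 until a state repeats:
  S0 -> S28 -> S4 -> S6 -> S19 -> S26 -> S0
S0 first seen at step 0, revisited at step 6.
Cycle length = 6 - 0 = 6

6


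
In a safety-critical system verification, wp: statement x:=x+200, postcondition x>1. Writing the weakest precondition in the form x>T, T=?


Formula: wp(x:=E, P) = P[E/x] (substitute E for x in postcondition)
Step 1: Postcondition: x>1
Step 2: Substitute x+200 for x: x+200>1
Step 3: Solve for x: x > 1-200 = -199

-199


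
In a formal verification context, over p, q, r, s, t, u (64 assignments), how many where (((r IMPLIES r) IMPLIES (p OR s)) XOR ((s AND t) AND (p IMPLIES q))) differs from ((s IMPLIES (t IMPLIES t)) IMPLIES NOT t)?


F1 = (((r IMPLIES r) IMPLIES (p OR s)) XOR ((s AND t) AND (p IMPLIES q)))
F2 = ((s IMPLIES (t IMPLIES t)) IMPLIES NOT t)
Evaluate both on each of 64 rows (bits = p,q,r,s,t,u):
  row 0 [000000]: F1=0 F2=1 (differ) -> 1
  row 1 [000001]: F1=0 F2=1 (differ) -> 1
  row 2 [000010]: F1=0 F2=0 -> 0
  row 3 [000011]: F1=0 F2=0 -> 0
  row 4 [000100]: F1=1 F2=1 -> 0
  (every remaining row is evaluated the same way; all 64 results are listed next)
Full result column, 8 rows per line (p,q,r fixed per line; s,t,u runs 000..111 left to right):
  rows 0-7 [p,q,r=000]: 11000000  (ones: 2)
  rows 8-15 [p,q,r=001]: 11000000  (ones: 2)
  rows 16-23 [p,q,r=010]: 11000000  (ones: 2)
  rows 24-31 [p,q,r=011]: 11000000  (ones: 2)
  rows 32-39 [p,q,r=100]: 00110011  (ones: 4)
  rows 40-47 [p,q,r=101]: 00110011  (ones: 4)
  rows 48-55 [p,q,r=110]: 00110000  (ones: 2)
  rows 56-63 [p,q,r=111]: 00110000  (ones: 2)
Disagreements = 2+2+2+2+4+4+2+2 = 20

20


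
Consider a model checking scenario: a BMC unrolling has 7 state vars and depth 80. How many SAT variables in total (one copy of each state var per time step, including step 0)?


BMC unrolls to depth k, creating one copy of each state var for steps 0..k.
Step count = 80 + 1 = 81 (steps 0 through 80)
Vars per step = 7
Total = 7 * 81 = 567

567


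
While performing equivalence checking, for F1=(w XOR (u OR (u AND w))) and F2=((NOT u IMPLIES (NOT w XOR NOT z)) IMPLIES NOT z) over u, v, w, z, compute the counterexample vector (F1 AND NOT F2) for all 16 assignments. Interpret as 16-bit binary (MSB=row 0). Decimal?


F1 = (w XOR (u OR (u AND w)))
F2 = ((NOT u IMPLIES (NOT w XOR NOT z)) IMPLIES NOT z)
Counterexample to F1=>F2 is where F1=1 and F2=0.
Evaluate each row (bits = u,v,w,z, MSB first):
  row 0 [0000]: F1=0 F2=1 -> F1&~F2 -> 0
  row 1 [0001]: F1=0 F2=0 -> F1&~F2 -> 0
  row 2 [0010]: F1=1 F2=1 -> F1&~F2 -> 0
  row 3 [0011]: F1=1 F2=1 -> F1&~F2 -> 0
  row 4 [0100]: F1=0 F2=1 -> F1&~F2 -> 0
  row 5 [0101]: F1=0 F2=0 -> F1&~F2 -> 0
  row 6 [0110]: F1=1 F2=1 -> F1&~F2 -> 0
  row 7 [0111]: F1=1 F2=1 -> F1&~F2 -> 0
  row 8 [1000]: F1=1 F2=1 -> F1&~F2 -> 0
  row 9 [1001]: F1=1 F2=0 -> F1&~F2 -> 1
  row 10 [1010]: F1=0 F2=1 -> F1&~F2 -> 0
  row 11 [1011]: F1=0 F2=0 -> F1&~F2 -> 0
  row 12 [1100]: F1=1 F2=1 -> F1&~F2 -> 0
  row 13 [1101]: F1=1 F2=0 -> F1&~F2 -> 1
  row 14 [1110]: F1=0 F2=1 -> F1&~F2 -> 0
  row 15 [1111]: F1=0 F2=0 -> F1&~F2 -> 0
Full result column, 4 rows per line (u,v fixed per line; w,z runs 00..11 left to right):
  rows 0-3 [u,v=00]: 0000  = hex 0
  rows 4-7 [u,v=01]: 0000  = hex 0
  rows 8-11 [u,v=10]: 0100  = hex 4
  rows 12-15 [u,v=11]: 0100  = hex 4
Counterexample vector (row 0 .. row 15) = 0000000001000100
Output column grouped in 4s = 0000 0000 0100 0100 = 0x0044
Convert to decimal digit by digit (value = value*16 + digit):
  0 -> 0
  0*16 + 0 = 0
  0*16 + 4 = 4
  4*16 + 4 = 68
Decimal = 68

68


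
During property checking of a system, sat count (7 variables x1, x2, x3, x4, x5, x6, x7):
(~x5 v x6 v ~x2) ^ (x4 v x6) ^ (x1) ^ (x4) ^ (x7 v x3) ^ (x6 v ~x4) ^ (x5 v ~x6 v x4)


CNF with 7 clauses over 7 vars (128 assignments).
An assignment satisfies CNF iff every clause has >=1 true literal.
Check each row (bits = x1,x2,x3,x4,x5,x6,x7; clause T/F shown):
  row 0 [0000000]: clauses=TFFFFTT -> 0
  row 1 [0000001]: clauses=TFFFTTT -> 0
  row 2 [0000010]: clauses=TTFFFTF -> 0
  row 3 [0000011]: clauses=TTFFTTF -> 0
  row 4 [0000100]: clauses=TFFFFTT -> 0
  (every remaining row is evaluated the same way; all 128 results are listed next)
Full result column, 8 rows per line (x1,x2,x3,x4 fixed per line; x5,x6,x7 runs 000..111 left to right):
  rows 0-7 [x1,x2,x3,x4=0000]: 00000000  (ones: 0)
  rows 8-15 [x1,x2,x3,x4=0001]: 00000000  (ones: 0)
  rows 16-23 [x1,x2,x3,x4=0010]: 00000000  (ones: 0)
  rows 24-31 [x1,x2,x3,x4=0011]: 00000000  (ones: 0)
  rows 32-39 [x1,x2,x3,x4=0100]: 00000000  (ones: 0)
  rows 40-47 [x1,x2,x3,x4=0101]: 00000000  (ones: 0)
  rows 48-55 [x1,x2,x3,x4=0110]: 00000000  (ones: 0)
  rows 56-63 [x1,x2,x3,x4=0111]: 00000000  (ones: 0)
  rows 64-71 [x1,x2,x3,x4=1000]: 00000000  (ones: 0)
  rows 72-79 [x1,x2,x3,x4=1001]: 00010001  (ones: 2)
  rows 80-87 [x1,x2,x3,x4=1010]: 00000000  (ones: 0)
  rows 88-95 [x1,x2,x3,x4=1011]: 00110011  (ones: 4)
  rows 96-103 [x1,x2,x3,x4=1100]: 00000000  (ones: 0)
  rows 104-111 [x1,x2,x3,x4=1101]: 00010001  (ones: 2)
  rows 112-119 [x1,x2,x3,x4=1110]: 00000000  (ones: 0)
  rows 120-127 [x1,x2,x3,x4=1111]: 00110011  (ones: 4)
Satisfying assignments = 0+0+0+0+0+0+0+0+0+2+0+4+0+2+0+4 = 12

12


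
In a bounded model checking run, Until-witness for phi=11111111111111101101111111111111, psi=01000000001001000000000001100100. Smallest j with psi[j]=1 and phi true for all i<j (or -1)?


(phi U psi) at 0: need smallest j with psi[j]=1 and phi[i]=1 for all i in [0,j).
Scan from step 0:
  step 0: phi=1, psi=0 -> continue
  step 1: psi=1 and phi held for [0,1) -> witness found
Witness step = 1

1


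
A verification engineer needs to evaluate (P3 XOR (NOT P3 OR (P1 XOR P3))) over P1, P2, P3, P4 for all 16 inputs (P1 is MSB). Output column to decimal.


Formula: (P3 XOR (NOT P3 OR (P1 XOR P3))) over P1, P2, P3, P4 (16 rows)
Evaluate each row (bits = P1,P2,P3,P4, MSB first):
  row 0 [0000]: (0 XOR (NOT 0 OR (0 XOR 0))) -> 1
  row 1 [0001]: (0 XOR (NOT 0 OR (0 XOR 0))) -> 1
  row 2 [0010]: (1 XOR (NOT 1 OR (0 XOR 1))) -> 0
  row 3 [0011]: (1 XOR (NOT 1 OR (0 XOR 1))) -> 0
  row 4 [0100]: (0 XOR (NOT 0 OR (0 XOR 0))) -> 1
  row 5 [0101]: (0 XOR (NOT 0 OR (0 XOR 0))) -> 1
  row 6 [0110]: (1 XOR (NOT 1 OR (0 XOR 1))) -> 0
  row 7 [0111]: (1 XOR (NOT 1 OR (0 XOR 1))) -> 0
  row 8 [1000]: (0 XOR (NOT 0 OR (1 XOR 0))) -> 1
  row 9 [1001]: (0 XOR (NOT 0 OR (1 XOR 0))) -> 1
  row 10 [1010]: (1 XOR (NOT 1 OR (1 XOR 1))) -> 1
  row 11 [1011]: (1 XOR (NOT 1 OR (1 XOR 1))) -> 1
  row 12 [1100]: (0 XOR (NOT 0 OR (1 XOR 0))) -> 1
  row 13 [1101]: (0 XOR (NOT 0 OR (1 XOR 0))) -> 1
  row 14 [1110]: (1 XOR (NOT 1 OR (1 XOR 1))) -> 1
  row 15 [1111]: (1 XOR (NOT 1 OR (1 XOR 1))) -> 1
Full result column, 4 rows per line (P1,P2 fixed per line; P3,P4 runs 00..11 left to right):
  rows 0-3 [P1,P2=00]: 1100  = hex C
  rows 4-7 [P1,P2=01]: 1100  = hex C
  rows 8-11 [P1,P2=10]: 1111  = hex F
  rows 12-15 [P1,P2=11]: 1111  = hex F
Output column (row 0 .. row 15) = 1100110011111111
Output column grouped in 4s = 1100 1100 1111 1111 = 0xCCFF
Convert to decimal digit by digit (value = value*16 + digit):
  C -> 12
  12*16 + 12 (C) = 204
  204*16 + 15 (F) = 3279
  3279*16 + 15 (F) = 52479
Decimal = 52479

52479
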